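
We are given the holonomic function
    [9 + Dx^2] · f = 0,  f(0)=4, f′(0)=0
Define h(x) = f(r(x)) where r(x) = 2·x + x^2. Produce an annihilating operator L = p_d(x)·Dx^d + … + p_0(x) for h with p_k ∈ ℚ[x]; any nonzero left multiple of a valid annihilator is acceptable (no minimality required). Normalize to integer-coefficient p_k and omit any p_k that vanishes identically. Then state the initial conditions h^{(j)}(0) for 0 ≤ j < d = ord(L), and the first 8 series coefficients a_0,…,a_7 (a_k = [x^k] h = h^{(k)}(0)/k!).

L = (36 + 108·x + 108·x^2 + 36·x^3) - Dx + (1 + x)·Dx^2  (order 2).
h: a_k = 4, 0, -72, -72, 198, 432, 324/5, -3348/5, …
ICs: h(0) = 4, h′(0) = 0.

f: a_k = 4, 0, -18, 0, 27/2, 0, -81/20, 0, …
h₀=f(r): pull back L_f along r ⇒ L₀.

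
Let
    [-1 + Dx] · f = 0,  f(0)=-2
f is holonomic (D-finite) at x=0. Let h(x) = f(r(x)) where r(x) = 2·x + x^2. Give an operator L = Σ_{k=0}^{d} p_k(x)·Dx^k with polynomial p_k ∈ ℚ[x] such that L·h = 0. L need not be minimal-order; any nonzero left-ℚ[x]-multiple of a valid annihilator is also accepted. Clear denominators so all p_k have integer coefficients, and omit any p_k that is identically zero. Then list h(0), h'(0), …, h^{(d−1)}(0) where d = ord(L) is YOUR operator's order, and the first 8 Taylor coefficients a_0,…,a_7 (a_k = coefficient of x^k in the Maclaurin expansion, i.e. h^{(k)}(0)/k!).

f: a_k = -2, -2, -1, -1/3, -1/12, -1/60, -1/360, -1/2520, …
L₀ from L_f via x↦r, Dx↦r'^{-1}Dx.
L = (-2 - 2·x) + Dx  (order 1).
h: a_k = -2, -4, -6, -20/3, -19/3, -26/5, -173/45, -814/315, …
ICs: h(0) = -2.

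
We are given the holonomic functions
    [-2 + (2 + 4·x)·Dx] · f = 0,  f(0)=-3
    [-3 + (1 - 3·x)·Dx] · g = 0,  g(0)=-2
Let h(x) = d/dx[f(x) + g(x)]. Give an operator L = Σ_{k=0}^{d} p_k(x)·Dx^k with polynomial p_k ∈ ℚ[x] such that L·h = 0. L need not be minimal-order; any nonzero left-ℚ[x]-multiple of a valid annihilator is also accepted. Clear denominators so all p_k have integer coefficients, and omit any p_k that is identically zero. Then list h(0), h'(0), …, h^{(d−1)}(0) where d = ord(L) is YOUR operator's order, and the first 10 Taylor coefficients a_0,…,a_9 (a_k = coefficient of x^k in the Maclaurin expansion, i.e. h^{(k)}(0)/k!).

L = (-72 - 54·x) + (-51 - 234·x - 189·x^2)·Dx + (7 + 2·x - 51·x^2 - 54·x^3)·Dx^2  (order 2).
h: a_k = -9, -33, -333/2, -1281/2, -19545/8, -69795/8, -490581/16, -1678329/16, -45368937/128, -151128975/128, …
ICs: h(0) = -9, h′(0) = -33.

f: a_k = -3, -3, 3/2, -3/2, 15/8, -21/8, 63/16, -99/16, 1287/128, -2145/128, …
g: a_k = -2, -6, -18, -54, -162, -486, -1458, -4374, -13122, -39366, …
Sum ⇒ L₀ = lclm(L_f,L_g) in ℚ(x)⟨Dx⟩.
Derive L from L₀ (diff closure).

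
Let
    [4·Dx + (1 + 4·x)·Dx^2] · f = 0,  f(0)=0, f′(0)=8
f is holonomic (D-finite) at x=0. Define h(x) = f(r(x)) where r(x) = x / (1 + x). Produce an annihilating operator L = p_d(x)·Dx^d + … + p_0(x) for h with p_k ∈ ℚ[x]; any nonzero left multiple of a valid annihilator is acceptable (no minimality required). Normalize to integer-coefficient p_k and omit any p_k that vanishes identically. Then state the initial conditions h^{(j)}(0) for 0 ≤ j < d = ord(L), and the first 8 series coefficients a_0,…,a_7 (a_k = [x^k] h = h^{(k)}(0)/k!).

f: a_k = 0, 8, -16, 128/3, -128, 2048/5, -4096/3, 32768/7, …
h₀=f(r): pull back L_f along r ⇒ L₀.
L = (6 + 10·x)·Dx + (1 + 6·x + 5·x^2)·Dx^2  (order 2).
h: a_k = 0, 8, -24, 248/3, -312, 6248/5, -5208, 156248/7, …
ICs: h(0) = 0, h′(0) = 8.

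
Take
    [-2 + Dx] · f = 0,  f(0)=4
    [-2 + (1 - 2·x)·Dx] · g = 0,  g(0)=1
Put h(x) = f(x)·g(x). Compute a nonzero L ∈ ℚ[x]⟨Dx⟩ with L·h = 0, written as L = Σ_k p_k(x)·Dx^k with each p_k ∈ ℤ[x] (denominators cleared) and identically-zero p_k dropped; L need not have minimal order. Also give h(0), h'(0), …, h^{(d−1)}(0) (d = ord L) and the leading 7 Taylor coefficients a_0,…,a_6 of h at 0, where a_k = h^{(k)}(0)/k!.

f: a_k = 4, 8, 8, 16/3, 8/3, 16/15, 16/45, …
g: a_k = 1, 2, 4, 8, 16, 32, 64, …
L₀ := L_f ⊗_s L_g (sym. prod.), ord ≤ 1.
L = (4 - 4·x) + (-1 + 2·x)·Dx  (order 1).
h: a_k = 4, 16, 40, 256/3, 520/3, 5216/15, 31312/45, …
ICs: h(0) = 4.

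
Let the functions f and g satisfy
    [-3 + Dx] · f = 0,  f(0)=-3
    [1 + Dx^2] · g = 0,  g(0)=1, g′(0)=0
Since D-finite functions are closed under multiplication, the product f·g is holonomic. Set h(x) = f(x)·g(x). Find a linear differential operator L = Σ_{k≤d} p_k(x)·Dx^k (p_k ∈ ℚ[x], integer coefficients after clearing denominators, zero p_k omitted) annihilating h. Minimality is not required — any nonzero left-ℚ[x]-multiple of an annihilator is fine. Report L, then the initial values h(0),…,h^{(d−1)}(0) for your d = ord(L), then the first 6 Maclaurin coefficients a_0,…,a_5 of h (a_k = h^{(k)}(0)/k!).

L = 10 - 6·Dx + Dx^2  (order 2).
h: a_k = -3, -9, -12, -9, -7/2, 3/10, …
ICs: h(0) = -3, h′(0) = -9.

f: a_k = -3, -9, -27/2, -27/2, -81/8, -243/40, …
g: a_k = 1, 0, -1/2, 0, 1/24, 0, …
L₀ := L_f ⊗_s L_g (sym. prod.), ord ≤ 2.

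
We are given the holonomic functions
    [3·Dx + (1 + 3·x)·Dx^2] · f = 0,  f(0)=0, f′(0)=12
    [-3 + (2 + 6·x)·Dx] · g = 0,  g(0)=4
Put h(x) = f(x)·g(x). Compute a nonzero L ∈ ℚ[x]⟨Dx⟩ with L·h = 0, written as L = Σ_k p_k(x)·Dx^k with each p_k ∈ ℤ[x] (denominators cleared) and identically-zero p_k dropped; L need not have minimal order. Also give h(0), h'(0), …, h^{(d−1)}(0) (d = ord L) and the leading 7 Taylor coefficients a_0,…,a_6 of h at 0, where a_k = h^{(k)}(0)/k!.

L = 9 + (4 + 24·x + 36·x^2)·Dx^2  (order 2).
h: a_k = 0, 48, 0, -18, 54, -5751/40, 7533/20, …
ICs: h(0) = 0, h′(0) = 48.

f: a_k = 0, 12, -18, 36, -81, 972/5, -486, …
g: a_k = 4, 6, -9/2, 27/4, -405/32, 1701/64, -15309/256, …
L₀ := L_f ⊗_s L_g (sym. prod.), ord ≤ 2.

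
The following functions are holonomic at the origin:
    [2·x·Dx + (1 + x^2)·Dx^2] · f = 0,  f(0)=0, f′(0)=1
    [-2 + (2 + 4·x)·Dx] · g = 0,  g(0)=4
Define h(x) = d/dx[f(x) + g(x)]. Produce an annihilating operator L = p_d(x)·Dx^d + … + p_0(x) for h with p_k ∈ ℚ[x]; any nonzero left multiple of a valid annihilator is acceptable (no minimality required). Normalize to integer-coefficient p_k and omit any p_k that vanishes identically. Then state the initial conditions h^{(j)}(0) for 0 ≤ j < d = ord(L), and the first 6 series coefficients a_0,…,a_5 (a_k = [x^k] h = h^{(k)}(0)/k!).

L = (-4 - 20·x + 12·x^2 + 12·x^3) + (-10 - 16·x - 16·x^2 + 48·x^3 + 42·x^4)·Dx + (-2 + 12·x^2 + 12·x^3 + 14·x^4 + 12·x^5)·Dx^2  (order 2).
h: a_k = 5, -4, 5, -10, 37/2, -63/2, …
ICs: h(0) = 5, h′(0) = -4.

f: a_k = 0, 1, 0, -1/3, 0, 1/5, …
g: a_k = 4, 4, -2, 2, -5/2, 7/2, …
L₀ := lclm(L_f,L_g); ord L₀ ≤ 2+1.
Differentiate: ansatz ord ≤ ord L₀ ⇒ L.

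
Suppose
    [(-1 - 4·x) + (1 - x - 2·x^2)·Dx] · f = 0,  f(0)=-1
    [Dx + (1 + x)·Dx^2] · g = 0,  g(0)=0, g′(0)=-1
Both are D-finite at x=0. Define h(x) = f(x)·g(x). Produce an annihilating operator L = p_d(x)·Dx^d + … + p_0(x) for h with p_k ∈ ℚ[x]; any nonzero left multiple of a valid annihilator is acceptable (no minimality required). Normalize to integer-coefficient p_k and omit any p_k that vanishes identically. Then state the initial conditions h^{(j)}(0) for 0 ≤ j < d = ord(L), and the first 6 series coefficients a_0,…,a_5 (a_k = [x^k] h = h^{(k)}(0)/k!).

L = (5 + 8·x) + (1 + 11·x + 10·x^2)·Dx + (-1 + 3·x^2 + 2·x^3)·Dx^2  (order 2).
h: a_k = 0, 1, 1/2, 17/6, 43/12, 189/20, …
ICs: h(0) = 0, h′(0) = 1.

f: a_k = -1, -1, -3, -5, -11, -21, …
g: a_k = 0, -1, 1/2, -1/3, 1/4, -1/5, …
Sym-product of L_f,L_g gives L₀ (≤ ord 2).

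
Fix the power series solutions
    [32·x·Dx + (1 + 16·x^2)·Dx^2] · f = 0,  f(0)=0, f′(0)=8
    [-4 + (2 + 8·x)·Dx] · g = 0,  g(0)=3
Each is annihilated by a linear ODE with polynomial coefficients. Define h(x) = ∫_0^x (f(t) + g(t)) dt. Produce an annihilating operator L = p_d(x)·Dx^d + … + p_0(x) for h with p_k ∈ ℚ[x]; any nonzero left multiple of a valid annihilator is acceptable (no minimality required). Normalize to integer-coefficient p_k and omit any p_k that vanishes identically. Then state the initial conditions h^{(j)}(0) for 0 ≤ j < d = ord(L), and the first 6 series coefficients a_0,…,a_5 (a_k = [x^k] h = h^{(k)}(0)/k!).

L = (-32 - 320·x + 1536·x^2 + 3072·x^3)·Dx^2 + (-22 - 128·x + 320·x^2 + 6144·x^3 + 10752·x^4)·Dx^3 + (-1 + 12·x + 96·x^2 + 384·x^3 + 1792·x^4 + 3072·x^5)·Dx^4  (order 4).
h: a_k = 0, 3, 7, -2, -23/3, -6, …
ICs: h(0) = 0, h′(0) = 3, h′′(0) = 14, h′′′(0) = -12.

f: a_k = 0, 8, 0, -128/3, 0, 2048/5, …
g: a_k = 3, 6, -6, 12, -30, 84, …
h₀=f+g: left-lcm gives L₀, ord ≤ 3.
h=∫h₀ ⇒ L = L₀·Dx.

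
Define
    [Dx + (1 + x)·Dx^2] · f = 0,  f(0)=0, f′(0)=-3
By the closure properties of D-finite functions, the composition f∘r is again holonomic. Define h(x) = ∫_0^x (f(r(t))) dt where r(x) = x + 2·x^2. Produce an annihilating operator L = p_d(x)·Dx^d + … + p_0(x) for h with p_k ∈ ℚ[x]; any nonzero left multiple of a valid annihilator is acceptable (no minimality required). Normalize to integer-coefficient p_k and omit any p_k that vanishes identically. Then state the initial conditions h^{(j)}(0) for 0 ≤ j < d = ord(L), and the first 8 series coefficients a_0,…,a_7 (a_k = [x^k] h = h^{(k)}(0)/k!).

L = (-3 + 4·x + 8·x^2)·Dx^2 + (1 + 5·x + 6·x^2 + 8·x^3)·Dx^3  (order 3).
h: a_k = 0, 0, -3/2, -3/2, 5/4, 3/20, -11/10, 9/14, …
ICs: h(0) = 0, h′(0) = 0, h′′(0) = -3.

f: a_k = 0, -3, 3/2, -1, 3/4, -3/5, 1/2, -3/7, …
f∘r: x↦r, Dx↦Dx/r' in L_f ⇒ L₀.
Integrate: L := L₀·Dx.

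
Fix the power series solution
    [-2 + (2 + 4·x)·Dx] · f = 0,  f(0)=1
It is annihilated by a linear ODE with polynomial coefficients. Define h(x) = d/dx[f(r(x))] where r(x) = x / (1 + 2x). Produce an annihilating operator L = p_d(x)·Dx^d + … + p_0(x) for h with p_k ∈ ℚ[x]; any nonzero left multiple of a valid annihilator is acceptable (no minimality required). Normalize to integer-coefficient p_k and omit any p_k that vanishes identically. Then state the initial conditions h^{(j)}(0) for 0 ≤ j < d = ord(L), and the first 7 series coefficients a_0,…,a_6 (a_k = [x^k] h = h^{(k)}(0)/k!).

f: a_k = 1, 1, -1/2, 1/2, -5/8, 7/8, -21/16, …
Substitute x→r, Dx→(1/r')Dx; clear ⇒ L₀.
Differentiate: ansatz ord ≤ ord L₀ ⇒ L.
L = (-5 - 16·x) + (-1 - 6·x - 8·x^2)·Dx  (order 1).
h: a_k = 1, -5, 39/2, -141/2, 1995/8, -7059/8, 50435/16, …
ICs: h(0) = 1.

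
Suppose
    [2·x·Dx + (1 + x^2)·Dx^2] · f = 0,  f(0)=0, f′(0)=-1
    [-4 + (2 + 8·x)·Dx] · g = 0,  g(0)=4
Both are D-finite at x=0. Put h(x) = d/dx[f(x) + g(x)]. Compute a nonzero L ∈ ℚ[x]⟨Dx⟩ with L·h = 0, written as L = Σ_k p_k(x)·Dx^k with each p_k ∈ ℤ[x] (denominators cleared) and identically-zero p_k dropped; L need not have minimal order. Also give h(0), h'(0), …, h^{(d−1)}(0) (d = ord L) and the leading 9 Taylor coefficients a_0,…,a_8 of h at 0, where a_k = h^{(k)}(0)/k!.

L = (-4 - 40·x + 12·x^2 + 24·x^3) + (-14 - 16·x - 50·x^2 + 48·x^3 + 84·x^4)·Dx + (-2 - 6·x + 12·x^2 + 18·x^3 + 14·x^4 + 24·x^5)·Dx^2  (order 2).
h: a_k = 7, -16, 49, -160, 559, -2016, 7393, -27456, 102959, …
ICs: h(0) = 7, h′(0) = -16.

f: a_k = 0, -1, 0, 1/3, 0, -1/5, 0, 1/7, 0, …
g: a_k = 4, 8, -8, 16, -40, 112, -336, 1056, -3432, …
Weyl lclm of L_f,L_g ⇒ L₀ (ord ≤ 3).
Differentiate: ansatz ord ≤ ord L₀ ⇒ L.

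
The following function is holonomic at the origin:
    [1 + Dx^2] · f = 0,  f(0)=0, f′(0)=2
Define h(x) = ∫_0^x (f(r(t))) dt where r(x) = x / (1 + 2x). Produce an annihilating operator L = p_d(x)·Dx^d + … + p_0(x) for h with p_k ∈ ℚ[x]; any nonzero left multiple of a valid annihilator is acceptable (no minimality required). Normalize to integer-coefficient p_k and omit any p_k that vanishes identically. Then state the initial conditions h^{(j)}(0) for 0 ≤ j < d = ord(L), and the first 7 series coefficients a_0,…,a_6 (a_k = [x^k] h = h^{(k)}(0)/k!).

f: a_k = 0, 2, 0, -1/3, 0, 1/60, 0, …
L₀ from L_f via x↦r, Dx↦r'^{-1}Dx.
h=∫₀ˣh₀: take L = L₀·Dx.
L = Dx + (4 + 24·x + 48·x^2 + 32·x^3)·Dx^2 + (1 + 8·x + 24·x^2 + 32·x^3 + 16·x^4)·Dx^3  (order 3).
h: a_k = 0, 0, 1, -4/3, 23/12, -14/5, 1441/360, …
ICs: h(0) = 0, h′(0) = 0, h′′(0) = 2.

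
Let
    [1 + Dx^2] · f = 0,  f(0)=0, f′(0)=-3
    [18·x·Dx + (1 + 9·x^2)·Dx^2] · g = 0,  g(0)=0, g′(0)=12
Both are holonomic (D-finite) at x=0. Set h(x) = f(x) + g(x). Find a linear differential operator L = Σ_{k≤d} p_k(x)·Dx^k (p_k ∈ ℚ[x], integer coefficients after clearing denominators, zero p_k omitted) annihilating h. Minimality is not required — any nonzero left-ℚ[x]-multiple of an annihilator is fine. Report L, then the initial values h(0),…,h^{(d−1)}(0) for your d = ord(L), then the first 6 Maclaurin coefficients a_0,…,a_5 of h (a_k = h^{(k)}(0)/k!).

L = (-1926·x + 17820·x^3 + 1458·x^5)·Dx + (-17 + 351·x^2 + 4617·x^4 + 729·x^6)·Dx^2 + (-1926·x + 17820·x^3 + 1458·x^5)·Dx^3 + (-17 + 351·x^2 + 4617·x^4 + 729·x^6)·Dx^4  (order 4).
h: a_k = 0, 9, 0, -71/2, 0, 1555/8, …
ICs: h(0) = 0, h′(0) = 9, h′′(0) = 0, h′′′(0) = -213.

f: a_k = 0, -3, 0, 1/2, 0, -1/40, …
g: a_k = 0, 12, 0, -36, 0, 972/5, …
f+g: L₀ = lclm(L_f,L_g), ord ≤ 2+2.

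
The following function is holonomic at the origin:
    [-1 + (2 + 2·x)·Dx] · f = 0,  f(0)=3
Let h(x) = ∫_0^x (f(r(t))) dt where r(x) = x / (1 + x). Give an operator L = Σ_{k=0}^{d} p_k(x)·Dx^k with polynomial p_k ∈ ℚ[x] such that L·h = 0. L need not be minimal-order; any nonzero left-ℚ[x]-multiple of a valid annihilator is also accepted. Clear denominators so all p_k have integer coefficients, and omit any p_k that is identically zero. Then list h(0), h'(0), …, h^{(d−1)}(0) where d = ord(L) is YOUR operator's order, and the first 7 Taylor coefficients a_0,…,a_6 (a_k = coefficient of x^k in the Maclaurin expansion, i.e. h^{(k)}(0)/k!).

f: a_k = 3, 3/2, -3/8, 3/16, -15/128, 21/256, -63/1024, …
Substitute x→r, Dx→(1/r')Dx; clear ⇒ L₀.
Integrate: L := L₀·Dx.
L = -Dx + (2 + 6·x + 4·x^2)·Dx^2  (order 2).
h: a_k = 0, 3, 3/4, -5/8, 39/64, -423/640, 399/512, …
ICs: h(0) = 0, h′(0) = 3.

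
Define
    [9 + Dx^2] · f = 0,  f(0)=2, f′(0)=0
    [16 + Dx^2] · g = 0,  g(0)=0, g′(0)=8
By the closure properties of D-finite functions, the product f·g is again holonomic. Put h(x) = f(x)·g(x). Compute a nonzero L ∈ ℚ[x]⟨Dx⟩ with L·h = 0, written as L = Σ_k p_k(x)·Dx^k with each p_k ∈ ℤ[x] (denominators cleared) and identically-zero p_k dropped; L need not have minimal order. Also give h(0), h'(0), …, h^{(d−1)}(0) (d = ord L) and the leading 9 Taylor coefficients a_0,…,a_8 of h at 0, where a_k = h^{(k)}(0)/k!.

L = 49 + 50·Dx^2 + Dx^4  (order 4).
h: a_k = 0, 16, 0, -344/3, 0, 4202/15, 0, -102943/315, 0, …
ICs: h(0) = 0, h′(0) = 16, h′′(0) = 0, h′′′(0) = -688.

f: a_k = 2, 0, -9, 0, 27/4, 0, -81/40, 0, 729/2240, …
g: a_k = 0, 8, 0, -64/3, 0, 256/15, 0, -2048/315, 0, …
Sym-product of L_f,L_g gives L₀ (≤ ord 4).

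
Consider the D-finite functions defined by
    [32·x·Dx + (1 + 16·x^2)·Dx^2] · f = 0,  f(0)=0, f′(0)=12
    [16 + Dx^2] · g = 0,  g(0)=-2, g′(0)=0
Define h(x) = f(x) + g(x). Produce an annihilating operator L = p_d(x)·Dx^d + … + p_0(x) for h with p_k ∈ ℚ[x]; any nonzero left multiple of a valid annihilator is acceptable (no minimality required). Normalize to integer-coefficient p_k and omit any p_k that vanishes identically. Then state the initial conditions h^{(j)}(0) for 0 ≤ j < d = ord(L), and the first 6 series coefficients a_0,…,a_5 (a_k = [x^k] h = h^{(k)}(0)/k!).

L = (-5632·x + 114688·x^3 + 131072·x^5)·Dx + (-16 + 1792·x^2 + 36864·x^4 + 65536·x^6)·Dx^2 + (-352·x + 7168·x^3 + 8192·x^5)·Dx^3 + (-1 + 112·x^2 + 2304·x^4 + 4096·x^6)·Dx^4  (order 4).
h: a_k = -2, 12, 16, -64, -64/3, 3072/5, …
ICs: h(0) = -2, h′(0) = 12, h′′(0) = 32, h′′′(0) = -384.

f: a_k = 0, 12, 0, -64, 0, 3072/5, …
g: a_k = -2, 0, 16, 0, -64/3, 0, …
h₀=f+g: left-lcm gives L₀, ord ≤ 4.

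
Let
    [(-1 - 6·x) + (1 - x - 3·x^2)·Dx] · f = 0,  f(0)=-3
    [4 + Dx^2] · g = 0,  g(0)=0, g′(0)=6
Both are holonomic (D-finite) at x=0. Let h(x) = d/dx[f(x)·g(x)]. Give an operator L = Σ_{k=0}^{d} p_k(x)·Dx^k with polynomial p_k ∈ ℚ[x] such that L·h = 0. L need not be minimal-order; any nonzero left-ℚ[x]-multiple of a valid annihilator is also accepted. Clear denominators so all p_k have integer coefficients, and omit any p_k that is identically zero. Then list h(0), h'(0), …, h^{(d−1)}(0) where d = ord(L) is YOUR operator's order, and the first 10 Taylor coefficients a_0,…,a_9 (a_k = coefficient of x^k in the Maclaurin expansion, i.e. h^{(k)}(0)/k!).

L = (10 - 16·x - 40·x^2 + 48·x^3 + 72·x^4) + (5 + 34·x + 36·x^2 + 72·x^3)·Dx + (-1 - x - x^2 + 12·x^3 + 18·x^4)·Dx^2  (order 2).
h: a_k = -18, -36, -180, -456, -1482, -19152/5, -53458/5, -192784/7, -505556/7, -11562020/63, …
ICs: h(0) = -18, h′(0) = -36.

f: a_k = -3, -3, -12, -21, -57, -120, -291, -651, -1524, -3477, …
g: a_k = 0, 6, 0, -4, 0, 4/5, 0, -8/105, 0, 4/945, …
Product ⇒ symmetric product L₀, ord ≤ 2.
Differentiate: ansatz ord ≤ ord L₀ ⇒ L.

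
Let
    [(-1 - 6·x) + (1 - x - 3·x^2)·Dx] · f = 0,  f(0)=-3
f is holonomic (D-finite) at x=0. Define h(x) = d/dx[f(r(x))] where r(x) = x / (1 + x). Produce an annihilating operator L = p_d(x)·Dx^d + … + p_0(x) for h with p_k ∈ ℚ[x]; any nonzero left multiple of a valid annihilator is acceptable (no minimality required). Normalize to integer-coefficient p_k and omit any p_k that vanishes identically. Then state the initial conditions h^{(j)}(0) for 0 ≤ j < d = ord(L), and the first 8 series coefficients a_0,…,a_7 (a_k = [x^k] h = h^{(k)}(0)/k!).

f: a_k = -3, -3, -12, -21, -57, -120, -291, -651, …
Substitute x→r, Dx→(1/r')Dx; clear ⇒ L₀.
h=h₀': d/dx-closure on L₀ ⇒ L.
L = (6 + 18·x + 72·x^2 + 42·x^3) + (-1 - 9·x - 12·x^2 + 17·x^3 + 21·x^4)·Dx  (order 1).
h: a_k = -3, -18, 0, -108, 135, -648, 1323, -4104, …
ICs: h(0) = -3.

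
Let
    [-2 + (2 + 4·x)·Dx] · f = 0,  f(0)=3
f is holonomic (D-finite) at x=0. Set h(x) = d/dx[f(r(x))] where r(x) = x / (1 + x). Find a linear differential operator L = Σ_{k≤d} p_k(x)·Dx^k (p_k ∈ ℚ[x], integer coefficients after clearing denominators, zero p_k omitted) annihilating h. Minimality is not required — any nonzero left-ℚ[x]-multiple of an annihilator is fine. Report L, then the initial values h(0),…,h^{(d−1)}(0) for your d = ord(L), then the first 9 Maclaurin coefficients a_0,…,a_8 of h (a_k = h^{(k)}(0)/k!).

f: a_k = 3, 3, -3/2, 3/2, -15/8, 21/8, -63/16, 99/16, -1287/128, …
L₀ from L_f via x↦r, Dx↦r'^{-1}Dx.
Derive L from L₀ (diff closure).
L = (-3 - 6·x) + (-1 - 4·x - 3·x^2)·Dx  (order 1).
h: a_k = 3, -9, 45/2, -111/2, 1125/8, -2943/8, 15813/16, -43335/16, 963873/128, …
ICs: h(0) = 3.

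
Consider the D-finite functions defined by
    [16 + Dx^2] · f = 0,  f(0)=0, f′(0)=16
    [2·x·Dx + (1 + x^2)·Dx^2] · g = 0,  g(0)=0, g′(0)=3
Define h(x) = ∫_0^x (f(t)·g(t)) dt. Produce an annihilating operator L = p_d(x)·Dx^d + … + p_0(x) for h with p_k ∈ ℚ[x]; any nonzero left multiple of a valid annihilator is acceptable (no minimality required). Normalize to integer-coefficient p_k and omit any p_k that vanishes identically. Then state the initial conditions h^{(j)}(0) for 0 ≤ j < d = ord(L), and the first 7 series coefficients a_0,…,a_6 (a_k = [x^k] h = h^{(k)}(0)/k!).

f: a_k = 0, 16, 0, -128/3, 0, 512/15, 0, …
g: a_k = 0, 3, 0, -1, 0, 3/5, 0, …
Product ⇒ symmetric product L₀, ord ≤ 4.
h=∫₀ˣh₀: take L = L₀·Dx.
L = (5440 + 19136·x^2 + 25856·x^4 + 16384·x^6 + 4096·x^8)·Dx + (1152·x + 3200·x^3 + 3072·x^5 + 1024·x^7)·Dx^2 + (612 + 2252·x^2 + 3168·x^4 + 2048·x^6 + 512·x^8)·Dx^3 + (72·x + 200·x^3 + 192·x^5 + 64·x^7)·Dx^4 + (17 + 66·x^2 + 97·x^4 + 64·x^6 + 16·x^8)·Dx^5  (order 5).
h: a_k = 0, 0, 0, 16, 0, -144/5, 0, …
ICs: h(0) = 0, h′(0) = 0, h′′(0) = 0, h′′′(0) = 96, h′′′′(0) = 0.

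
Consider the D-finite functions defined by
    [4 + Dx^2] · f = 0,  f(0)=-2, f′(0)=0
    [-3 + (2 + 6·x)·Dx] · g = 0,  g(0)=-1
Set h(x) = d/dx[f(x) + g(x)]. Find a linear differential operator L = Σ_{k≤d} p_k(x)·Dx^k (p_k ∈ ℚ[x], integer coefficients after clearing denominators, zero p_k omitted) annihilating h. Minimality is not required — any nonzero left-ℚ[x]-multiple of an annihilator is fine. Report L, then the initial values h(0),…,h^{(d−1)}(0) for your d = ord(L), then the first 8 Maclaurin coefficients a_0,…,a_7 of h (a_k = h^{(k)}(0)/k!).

L = (-1812 - 1152·x - 1728·x^2) + (-344 - 1800·x - 3456·x^2 - 3456·x^3)·Dx + (-453 - 288·x - 432·x^2)·Dx^2 + (-86 - 450·x - 864·x^2 - 864·x^3)·Dx^3  (order 3).
h: a_k = -3/2, 41/4, -81/16, 703/96, -8505/256, 697097/7680, -505197/2048, 886489663/1290240, …
ICs: h(0) = -3/2, h′(0) = 41/4, h′′(0) = -81/8.

f: a_k = -2, 0, 4, 0, -4/3, 0, 8/45, 0, …
g: a_k = -1, -3/2, 9/8, -27/16, 405/128, -1701/256, 15309/1024, -72171/2048, …
Weyl lclm of L_f,L_g ⇒ L₀ (ord ≤ 3).
h=h₀': d/dx-closure on L₀ ⇒ L.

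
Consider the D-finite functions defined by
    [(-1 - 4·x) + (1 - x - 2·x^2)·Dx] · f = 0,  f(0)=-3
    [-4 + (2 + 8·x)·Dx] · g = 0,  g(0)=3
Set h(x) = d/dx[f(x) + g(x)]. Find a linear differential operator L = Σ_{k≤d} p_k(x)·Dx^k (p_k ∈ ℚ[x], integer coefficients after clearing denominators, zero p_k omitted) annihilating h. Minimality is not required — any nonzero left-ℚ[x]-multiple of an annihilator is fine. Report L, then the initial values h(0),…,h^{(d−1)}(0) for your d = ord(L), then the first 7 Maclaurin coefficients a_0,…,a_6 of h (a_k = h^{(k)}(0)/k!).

f: a_k = -3, -3, -9, -15, -33, -63, -129, …
g: a_k = 3, 6, -6, 12, -30, 84, -252, …
Sum ⇒ L₀ = lclm(L_f,L_g) in ℚ(x)⟨Dx⟩.
Derive L from L₀ (diff closure).
L = (-66 - 300·x - 720·x^2 - 480·x^3 - 480·x^4) + (-9 - 180·x - 954·x^2 - 1872·x^3 - 1800·x^4 - 1440·x^5)·Dx + (4 + 33·x + 69·x^2 - 28·x^3 - 228·x^4 - 480·x^5 - 320·x^6)·Dx^2  (order 2).
h: a_k = 3, -30, -9, -252, 105, -2286, 3759, …
ICs: h(0) = 3, h′(0) = -30.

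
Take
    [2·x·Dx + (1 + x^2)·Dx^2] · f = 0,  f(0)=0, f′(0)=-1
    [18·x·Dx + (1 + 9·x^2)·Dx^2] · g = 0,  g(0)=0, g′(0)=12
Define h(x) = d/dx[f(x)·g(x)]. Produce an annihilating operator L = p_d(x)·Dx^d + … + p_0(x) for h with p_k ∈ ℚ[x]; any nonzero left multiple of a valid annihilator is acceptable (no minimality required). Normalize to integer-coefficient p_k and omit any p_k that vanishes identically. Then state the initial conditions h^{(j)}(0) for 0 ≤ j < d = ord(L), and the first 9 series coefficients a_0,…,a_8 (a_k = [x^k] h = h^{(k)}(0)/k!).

L = (-216·x - 3600·x^3 - 5184·x^5 + 6480·x^7 + 17496·x^9) + (-40 - 1452·x^2 - 6480·x^4 - 4536·x^6 + 22680·x^8 + 26244·x^10)·Dx + (-80·x - 980·x^3 - 2160·x^5 + 2952·x^7 + 12960·x^9 + 8748·x^11)·Dx^2 + (-1 - 20·x^2 - 109·x^4 + 981·x^8 + 1620·x^10 + 729·x^12)·Dx^3  (order 3).
h: a_k = 0, -24, 0, 160, 0, -6264/5, 0, 74112/7, 0, …
ICs: h(0) = 0, h′(0) = -24, h′′(0) = 0.

f: a_k = 0, -1, 0, 1/3, 0, -1/5, 0, 1/7, 0, …
g: a_k = 0, 12, 0, -36, 0, 972/5, 0, -8748/7, 0, …
Product ⇒ symmetric product L₀, ord ≤ 4.
h₀' ⇒ L via d/dx closure of L₀.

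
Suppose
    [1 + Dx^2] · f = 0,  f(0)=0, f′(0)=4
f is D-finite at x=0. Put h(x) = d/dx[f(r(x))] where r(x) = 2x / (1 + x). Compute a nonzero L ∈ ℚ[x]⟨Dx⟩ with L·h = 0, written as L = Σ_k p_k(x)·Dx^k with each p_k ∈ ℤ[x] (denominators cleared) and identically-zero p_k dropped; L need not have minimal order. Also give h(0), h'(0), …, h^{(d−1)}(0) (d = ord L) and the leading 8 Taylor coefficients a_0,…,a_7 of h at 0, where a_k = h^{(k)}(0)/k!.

L = (10 + 12·x + 6·x^2) + (6 + 18·x + 18·x^2 + 6·x^3)·Dx + (1 + 4·x + 6·x^2 + 4·x^3 + x^4)·Dx^2  (order 2).
h: a_k = 8, -16, 8, 32, -344/3, 240, -17672/45, 24256/45, …
ICs: h(0) = 8, h′(0) = -16.

f: a_k = 0, 4, 0, -2/3, 0, 1/30, 0, -1/1260, …
Change of var in L_f (x↦r) gives L₀.
Derive L from L₀ (diff closure).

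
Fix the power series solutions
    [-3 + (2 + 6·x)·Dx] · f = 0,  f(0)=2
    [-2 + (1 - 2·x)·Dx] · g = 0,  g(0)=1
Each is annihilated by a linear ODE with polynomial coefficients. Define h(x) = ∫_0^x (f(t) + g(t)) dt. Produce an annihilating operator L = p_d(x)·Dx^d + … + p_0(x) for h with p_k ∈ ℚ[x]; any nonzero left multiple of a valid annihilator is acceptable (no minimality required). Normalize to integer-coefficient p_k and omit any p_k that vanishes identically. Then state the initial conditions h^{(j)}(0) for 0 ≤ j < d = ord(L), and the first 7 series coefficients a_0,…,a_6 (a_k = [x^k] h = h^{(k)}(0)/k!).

L = (66 + 108·x)·Dx + (-41 - 156·x - 324·x^2)·Dx^2 + (2 + 38·x + 24·x^2 - 216·x^3)·Dx^3  (order 3).
h: a_k = 0, 3, 5/2, 7/12, 91/32, 619/320, 5797/768, …
ICs: h(0) = 0, h′(0) = 3, h′′(0) = 5.

f: a_k = 2, 3, -9/4, 27/8, -405/64, 1701/128, -15309/512, …
g: a_k = 1, 2, 4, 8, 16, 32, 64, …
Sum ⇒ L₀ = lclm(L_f,L_g) in ℚ(x)⟨Dx⟩.
∫: right-multiply L₀ by Dx.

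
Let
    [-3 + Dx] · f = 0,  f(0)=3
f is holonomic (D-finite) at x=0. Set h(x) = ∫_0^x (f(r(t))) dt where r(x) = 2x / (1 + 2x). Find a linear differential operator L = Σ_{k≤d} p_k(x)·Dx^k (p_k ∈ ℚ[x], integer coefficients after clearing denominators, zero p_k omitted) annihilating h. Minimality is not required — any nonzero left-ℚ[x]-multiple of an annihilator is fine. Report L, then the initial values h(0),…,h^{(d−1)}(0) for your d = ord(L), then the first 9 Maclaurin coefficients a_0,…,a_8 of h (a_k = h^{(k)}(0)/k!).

L = -6·Dx + (1 + 4·x + 4·x^2)·Dx^2  (order 2).
h: a_k = 0, 3, 9, 6, -9, 18/5, 42/5, -828/35, 1233/35, …
ICs: h(0) = 0, h′(0) = 3.

f: a_k = 3, 9, 27/2, 27/2, 81/8, 243/40, 243/80, 729/560, 2187/4480, …
Substitute x→r, Dx→(1/r')Dx; clear ⇒ L₀.
Integrate: L := L₀·Dx.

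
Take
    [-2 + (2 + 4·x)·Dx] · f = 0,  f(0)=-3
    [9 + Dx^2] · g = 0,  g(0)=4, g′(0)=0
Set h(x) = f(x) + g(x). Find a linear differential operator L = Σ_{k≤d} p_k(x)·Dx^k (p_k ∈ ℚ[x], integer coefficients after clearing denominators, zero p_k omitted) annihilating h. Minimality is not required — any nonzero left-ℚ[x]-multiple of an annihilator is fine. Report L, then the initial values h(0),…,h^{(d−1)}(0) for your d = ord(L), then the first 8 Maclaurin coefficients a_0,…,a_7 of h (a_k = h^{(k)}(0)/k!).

L = (-27 - 81·x - 81·x^2) + (18 + 117·x + 243·x^2 + 162·x^3)·Dx + (-3 - 9·x - 9·x^2)·Dx^2 + (2 + 13·x + 27·x^2 + 18·x^3)·Dx^3  (order 3).
h: a_k = 1, -3, -33/2, -3/2, 123/8, -21/8, -9/80, -99/16, …
ICs: h(0) = 1, h′(0) = -3, h′′(0) = -33.

f: a_k = -3, -3, 3/2, -3/2, 15/8, -21/8, 63/16, -99/16, …
g: a_k = 4, 0, -18, 0, 27/2, 0, -81/20, 0, …
h₀=f+g: left-lcm gives L₀, ord ≤ 3.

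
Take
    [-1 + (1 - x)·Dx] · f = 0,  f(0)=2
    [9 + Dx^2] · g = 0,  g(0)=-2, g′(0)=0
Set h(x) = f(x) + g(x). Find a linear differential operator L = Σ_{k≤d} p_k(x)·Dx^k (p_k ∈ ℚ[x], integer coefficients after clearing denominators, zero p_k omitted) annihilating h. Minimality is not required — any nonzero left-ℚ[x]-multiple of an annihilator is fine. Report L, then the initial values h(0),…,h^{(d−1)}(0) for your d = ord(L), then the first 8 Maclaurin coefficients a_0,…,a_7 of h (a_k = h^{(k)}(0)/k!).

f: a_k = 2, 2, 2, 2, 2, 2, 2, 2, …
g: a_k = -2, 0, 9, 0, -27/4, 0, 81/40, 0, …
Weyl lclm of L_f,L_g ⇒ L₀ (ord ≤ 3).
L = (135 - 162·x + 81·x^2) + (-99 + 261·x - 243·x^2 + 81·x^3)·Dx + (15 - 18·x + 9·x^2)·Dx^2 + (-11 + 29·x - 27·x^2 + 9·x^3)·Dx^3  (order 3).
h: a_k = 0, 2, 11, 2, -19/4, 2, 161/40, 2, …
ICs: h(0) = 0, h′(0) = 2, h′′(0) = 22.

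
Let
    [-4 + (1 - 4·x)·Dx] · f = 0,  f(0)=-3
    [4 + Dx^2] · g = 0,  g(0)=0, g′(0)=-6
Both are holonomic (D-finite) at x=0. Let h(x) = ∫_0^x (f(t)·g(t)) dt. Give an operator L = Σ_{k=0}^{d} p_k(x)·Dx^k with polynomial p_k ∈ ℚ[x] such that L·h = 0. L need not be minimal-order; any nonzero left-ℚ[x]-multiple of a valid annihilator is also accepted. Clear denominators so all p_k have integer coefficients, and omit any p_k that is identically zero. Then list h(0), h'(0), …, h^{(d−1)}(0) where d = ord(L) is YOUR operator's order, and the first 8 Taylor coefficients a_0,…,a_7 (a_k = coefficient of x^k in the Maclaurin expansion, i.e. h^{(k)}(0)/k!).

L = (-4 + 16·x)·Dx + 8·Dx^2 + (-1 + 4·x)·Dx^3  (order 3).
h: a_k = 0, 0, 9, 24, 69, 1104/5, 3682/5, 12624/5, …
ICs: h(0) = 0, h′(0) = 0, h′′(0) = 18.

f: a_k = -3, -12, -48, -192, -768, -3072, -12288, -49152, …
g: a_k = 0, -6, 0, 4, 0, -4/5, 0, 8/105, …
Sym-product of L_f,L_g gives L₀ (≤ ord 2).
h=∫₀ˣh₀: take L = L₀·Dx.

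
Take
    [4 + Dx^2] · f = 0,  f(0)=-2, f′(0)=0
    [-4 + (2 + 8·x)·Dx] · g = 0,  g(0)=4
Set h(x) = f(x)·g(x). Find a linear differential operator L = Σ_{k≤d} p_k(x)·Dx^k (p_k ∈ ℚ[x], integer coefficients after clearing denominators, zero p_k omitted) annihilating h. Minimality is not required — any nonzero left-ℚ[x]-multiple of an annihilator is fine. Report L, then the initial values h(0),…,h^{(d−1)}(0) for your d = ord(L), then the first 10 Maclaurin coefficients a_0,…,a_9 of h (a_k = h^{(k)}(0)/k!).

L = (16 + 32·x + 64·x^2) + (-4 - 16·x)·Dx + (1 + 8·x + 16·x^2)·Dx^2  (order 2).
h: a_k = -8, -16, 32, 0, 128/3, -512/3, 23552/45, -75776/45, 1755136/315, -1974272/105, …
ICs: h(0) = -8, h′(0) = -16.

f: a_k = -2, 0, 4, 0, -4/3, 0, 8/45, 0, -4/315, 0, …
g: a_k = 4, 8, -8, 16, -40, 112, -336, 1056, -3432, 11440, …
Product ⇒ symmetric product L₀, ord ≤ 2.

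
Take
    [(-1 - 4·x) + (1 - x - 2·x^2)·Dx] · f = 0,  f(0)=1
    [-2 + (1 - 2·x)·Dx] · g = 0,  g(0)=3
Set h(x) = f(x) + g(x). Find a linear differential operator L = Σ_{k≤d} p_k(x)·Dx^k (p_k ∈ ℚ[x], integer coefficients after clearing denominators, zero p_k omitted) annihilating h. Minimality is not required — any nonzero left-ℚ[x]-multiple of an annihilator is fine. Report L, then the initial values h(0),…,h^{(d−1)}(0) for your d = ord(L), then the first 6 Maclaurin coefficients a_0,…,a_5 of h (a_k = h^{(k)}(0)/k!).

L = -4 + (-2 - 8·x)·Dx + (1 - x - 2·x^2)·Dx^2  (order 2).
h: a_k = 4, 7, 15, 29, 59, 117, …
ICs: h(0) = 4, h′(0) = 7.

f: a_k = 1, 1, 3, 5, 11, 21, …
g: a_k = 3, 6, 12, 24, 48, 96, …
Sum ⇒ L₀ = lclm(L_f,L_g) in ℚ(x)⟨Dx⟩.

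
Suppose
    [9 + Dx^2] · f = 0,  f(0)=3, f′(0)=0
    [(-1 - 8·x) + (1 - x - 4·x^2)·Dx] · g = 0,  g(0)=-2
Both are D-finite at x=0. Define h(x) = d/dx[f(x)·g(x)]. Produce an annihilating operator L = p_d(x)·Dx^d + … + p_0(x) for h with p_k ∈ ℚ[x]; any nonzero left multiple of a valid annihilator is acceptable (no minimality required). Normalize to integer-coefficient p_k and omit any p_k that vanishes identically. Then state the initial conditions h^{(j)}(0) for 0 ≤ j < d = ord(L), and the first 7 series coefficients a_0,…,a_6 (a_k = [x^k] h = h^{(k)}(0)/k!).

f: a_k = 3, 0, -27/2, 0, 81/8, 0, -243/80, …
g: a_k = -2, -2, -10, -18, -58, -130, -362, …
Sym-product of L_f,L_g gives L₀ (≤ ord 2).
Differentiate: ansatz ord ≤ ord L₀ ⇒ L.
L = (-33 - 162·x - 567·x^2 + 648·x^3 + 1296·x^4) + (6 + 66·x + 216·x^2 + 576·x^3)·Dx + (1 - 10·x - 31·x^2 + 72·x^3 + 144·x^4)·Dx^2  (order 2).
h: a_k = -6, -6, -81, -237, -3345/4, -47781/20, -298809/40, …
ICs: h(0) = -6, h′(0) = -6.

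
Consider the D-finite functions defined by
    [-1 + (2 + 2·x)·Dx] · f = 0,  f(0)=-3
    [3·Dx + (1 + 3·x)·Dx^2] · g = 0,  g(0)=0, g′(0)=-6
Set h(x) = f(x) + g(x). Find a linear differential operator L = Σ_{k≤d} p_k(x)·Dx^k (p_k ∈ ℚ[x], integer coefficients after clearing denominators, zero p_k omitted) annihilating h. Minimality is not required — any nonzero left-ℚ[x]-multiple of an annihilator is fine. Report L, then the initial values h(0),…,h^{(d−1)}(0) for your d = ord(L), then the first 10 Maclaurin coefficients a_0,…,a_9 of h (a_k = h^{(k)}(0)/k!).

L = (27 + 9·x)·Dx + (69 + 126·x + 45·x^2)·Dx^2 + (10 + 46·x + 54·x^2 + 18·x^3)·Dx^3  (order 3).
h: a_k = -3, -15/2, 75/8, -291/16, 5199/128, -124521/1280, 248895/1024, -8958645/14336, 53748999/32768, -286656609/65536, …
ICs: h(0) = -3, h′(0) = -15/2, h′′(0) = 75/4.

f: a_k = -3, -3/2, 3/8, -3/16, 15/128, -21/256, 63/1024, -99/2048, 1287/32768, -2145/65536, …
g: a_k = 0, -6, 9, -18, 81/2, -486/5, 243, -4374/7, 6561/4, -4374, …
Weyl lclm of L_f,L_g ⇒ L₀ (ord ≤ 3).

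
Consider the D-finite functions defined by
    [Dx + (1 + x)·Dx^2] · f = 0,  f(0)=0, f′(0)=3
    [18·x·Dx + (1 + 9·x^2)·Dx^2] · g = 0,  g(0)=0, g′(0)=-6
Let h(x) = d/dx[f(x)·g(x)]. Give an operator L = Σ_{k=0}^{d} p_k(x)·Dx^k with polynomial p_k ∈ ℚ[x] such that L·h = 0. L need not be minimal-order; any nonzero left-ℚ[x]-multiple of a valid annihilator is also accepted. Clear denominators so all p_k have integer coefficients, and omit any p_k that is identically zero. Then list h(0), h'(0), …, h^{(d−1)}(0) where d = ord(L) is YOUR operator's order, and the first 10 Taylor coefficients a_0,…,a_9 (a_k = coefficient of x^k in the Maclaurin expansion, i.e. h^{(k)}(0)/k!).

L = (1368 + 2700·x + 37584·x^2 + 95580·x^3 + 87480·x^4 + 37908·x^5 + 26244·x^7) + (1298 + 9180·x + 54612·x^2 + 194724·x^3 + 324000·x^4 + 271188·x^5 + 102060·x^6 + 78732·x^7 + 91854·x^8)·Dx + (76 + 2848·x + 12096·x^2 + 43992·x^3 + 117288·x^4 + 173016·x^5 + 139968·x^6 + 75816·x^7 + 78732·x^8 + 52488·x^9)·Dx^2 + (37 + 146·x + 901·x^2 + 2808·x^3 + 7362·x^4 + 15228·x^5 + 21546·x^6 + 17496·x^7 + 12393·x^8 + 13122·x^9 + 6561·x^10)·Dx^3  (order 3).
h: a_k = 0, -36, 27, 192, -225/2, -8316/5, 9471/10, 71424/5, -1097631/140, -4392412/35, …
ICs: h(0) = 0, h′(0) = -36, h′′(0) = 54.

f: a_k = 0, 3, -3/2, 1, -3/4, 3/5, -1/2, 3/7, -3/8, 1/3, …
g: a_k = 0, -6, 0, 18, 0, -486/5, 0, 4374/7, 0, -4374, …
Sym-product of L_f,L_g gives L₀ (≤ ord 4).
h=h₀': d/dx-closure on L₀ ⇒ L.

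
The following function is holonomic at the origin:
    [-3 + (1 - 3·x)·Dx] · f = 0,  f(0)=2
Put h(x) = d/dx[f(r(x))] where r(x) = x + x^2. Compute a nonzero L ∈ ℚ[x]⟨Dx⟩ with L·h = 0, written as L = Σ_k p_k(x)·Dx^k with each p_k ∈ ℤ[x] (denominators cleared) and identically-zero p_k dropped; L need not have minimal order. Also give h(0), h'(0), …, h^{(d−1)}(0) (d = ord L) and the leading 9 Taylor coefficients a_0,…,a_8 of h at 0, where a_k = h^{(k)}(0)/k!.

L = (8 + 18·x + 18·x^2) + (-1 + x + 9·x^2 + 6·x^3)·Dx  (order 1).
h: a_k = 6, 48, 270, 1368, 6480, 29484, 130410, 565056, 2410074, …
ICs: h(0) = 6.

f: a_k = 2, 6, 18, 54, 162, 486, 1458, 4374, 13122, …
h₀=f(r): pull back L_f along r ⇒ L₀.
Derive L from L₀ (diff closure).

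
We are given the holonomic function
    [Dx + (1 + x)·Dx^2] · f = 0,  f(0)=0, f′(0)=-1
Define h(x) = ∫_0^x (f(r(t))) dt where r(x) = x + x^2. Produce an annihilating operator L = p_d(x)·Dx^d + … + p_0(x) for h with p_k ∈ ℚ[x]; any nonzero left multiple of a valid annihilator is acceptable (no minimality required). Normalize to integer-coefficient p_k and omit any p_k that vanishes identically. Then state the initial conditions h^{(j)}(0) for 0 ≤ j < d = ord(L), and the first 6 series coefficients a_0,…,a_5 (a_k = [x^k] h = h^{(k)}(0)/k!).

L = (-1 + 2·x + 2·x^2)·Dx^2 + (1 + 3·x + 3·x^2 + 2·x^3)·Dx^3  (order 3).
h: a_k = 0, 0, -1/2, -1/6, 1/6, -1/20, …
ICs: h(0) = 0, h′(0) = 0, h′′(0) = -1.

f: a_k = 0, -1, 1/2, -1/3, 1/4, -1/5, …
Change of var in L_f (x↦r) gives L₀.
h=∫h₀ ⇒ L = L₀·Dx.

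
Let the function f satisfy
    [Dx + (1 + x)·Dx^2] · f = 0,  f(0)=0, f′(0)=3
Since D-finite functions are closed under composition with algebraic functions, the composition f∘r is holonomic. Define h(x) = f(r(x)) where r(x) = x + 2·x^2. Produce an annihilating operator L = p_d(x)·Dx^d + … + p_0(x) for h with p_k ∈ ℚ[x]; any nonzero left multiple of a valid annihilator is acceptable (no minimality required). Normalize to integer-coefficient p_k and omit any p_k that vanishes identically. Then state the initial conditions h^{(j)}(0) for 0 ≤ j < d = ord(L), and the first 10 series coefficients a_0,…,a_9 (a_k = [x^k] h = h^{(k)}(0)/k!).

f: a_k = 0, 3, -3/2, 1, -3/4, 3/5, -1/2, 3/7, -3/8, 1/3, …
h₀=f(r): pull back L_f along r ⇒ L₀.
L = (-3 + 4·x + 8·x^2)·Dx + (1 + 5·x + 6·x^2 + 8·x^3)·Dx^2  (order 2).
h: a_k = 0, 3, 9/2, -5, -3/4, 33/5, -9/2, -39/7, 93/8, -5/3, …
ICs: h(0) = 0, h′(0) = 3.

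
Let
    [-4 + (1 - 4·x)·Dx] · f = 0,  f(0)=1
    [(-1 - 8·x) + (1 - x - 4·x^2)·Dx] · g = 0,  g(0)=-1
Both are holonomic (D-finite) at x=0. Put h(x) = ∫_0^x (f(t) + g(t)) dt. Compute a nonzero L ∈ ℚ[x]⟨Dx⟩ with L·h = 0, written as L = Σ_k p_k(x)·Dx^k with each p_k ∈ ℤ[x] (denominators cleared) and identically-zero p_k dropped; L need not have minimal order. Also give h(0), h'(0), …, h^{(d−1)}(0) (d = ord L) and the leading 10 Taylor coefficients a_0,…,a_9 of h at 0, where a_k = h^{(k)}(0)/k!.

L = (8 - 288·x + 384·x^2 - 512·x^3)·Dx + (22 - 8·x - 288·x^2 + 640·x^3 - 1024·x^4)·Dx^2 + (-3 + 23·x - 56·x^2 + 32·x^3 + 128·x^4 - 256·x^5)·Dx^3  (order 3).
h: a_k = 0, 0, 3/2, 11/3, 55/4, 227/5, 959/6, 3915/7, 15943/8, 21457/3, …
ICs: h(0) = 0, h′(0) = 0, h′′(0) = 3.

f: a_k = 1, 4, 16, 64, 256, 1024, 4096, 16384, 65536, 262144, …
g: a_k = -1, -1, -5, -9, -29, -65, -181, -441, -1165, -2929, …
h₀=f+g: left-lcm gives L₀, ord ≤ 2.
∫: right-multiply L₀ by Dx.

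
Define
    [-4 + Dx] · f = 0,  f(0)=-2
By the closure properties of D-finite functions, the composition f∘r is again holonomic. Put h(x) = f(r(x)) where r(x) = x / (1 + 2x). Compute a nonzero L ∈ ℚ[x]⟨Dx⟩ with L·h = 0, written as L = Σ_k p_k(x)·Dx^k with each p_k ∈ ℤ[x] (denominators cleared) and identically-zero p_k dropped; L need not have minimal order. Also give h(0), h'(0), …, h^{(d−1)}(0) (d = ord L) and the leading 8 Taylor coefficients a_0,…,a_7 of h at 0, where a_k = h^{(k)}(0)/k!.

L = -4 + (1 + 4·x + 4·x^2)·Dx  (order 1).
h: a_k = -2, -8, 0, 32/3, -64/3, 128/5, -512/45, -2560/63, …
ICs: h(0) = -2.

f: a_k = -2, -8, -16, -64/3, -64/3, -256/15, -512/45, -2048/315, …
f∘r: x↦r, Dx↦Dx/r' in L_f ⇒ L₀.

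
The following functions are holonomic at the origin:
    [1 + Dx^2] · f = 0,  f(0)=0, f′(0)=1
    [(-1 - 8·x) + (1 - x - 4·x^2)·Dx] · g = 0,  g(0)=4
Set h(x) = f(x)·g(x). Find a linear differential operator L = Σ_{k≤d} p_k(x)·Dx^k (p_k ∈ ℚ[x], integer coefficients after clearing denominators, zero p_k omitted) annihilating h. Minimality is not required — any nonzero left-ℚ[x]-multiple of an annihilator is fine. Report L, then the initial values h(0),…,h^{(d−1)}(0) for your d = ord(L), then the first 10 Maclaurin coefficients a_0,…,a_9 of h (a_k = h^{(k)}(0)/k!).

L = (7 + x + 4·x^2) + (2 + 16·x)·Dx + (-1 + x + 4·x^2)·Dx^2  (order 2).
h: a_k = 0, 4, 4, 58/3, 106/3, 1127/10, 7621/30, 888089/1260, 2168417/1260, 411895657/90720, …
ICs: h(0) = 0, h′(0) = 4.

f: a_k = 0, 1, 0, -1/6, 0, 1/120, 0, -1/5040, 0, 1/362880, …
g: a_k = 4, 4, 20, 36, 116, 260, 724, 1764, 4660, 11716, …
f·g: L₀ = L_f ⊗_s L_g, ord ≤ 2·1.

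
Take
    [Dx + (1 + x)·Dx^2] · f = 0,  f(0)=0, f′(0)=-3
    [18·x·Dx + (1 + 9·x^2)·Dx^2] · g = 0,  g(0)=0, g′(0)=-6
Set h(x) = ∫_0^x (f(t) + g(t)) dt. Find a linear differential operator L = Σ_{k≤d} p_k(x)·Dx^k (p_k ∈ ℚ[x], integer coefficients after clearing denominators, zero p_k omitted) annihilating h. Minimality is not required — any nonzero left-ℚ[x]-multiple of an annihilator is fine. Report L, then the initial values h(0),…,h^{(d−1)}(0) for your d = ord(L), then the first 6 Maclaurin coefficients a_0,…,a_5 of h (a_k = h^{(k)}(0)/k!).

f: a_k = 0, -3, 3/2, -1, 3/4, -3/5, …
g: a_k = 0, -6, 0, 18, 0, -486/5, …
f+g: L₀ = lclm(L_f,L_g), ord ≤ 2+2.
h=∫₀ˣh₀: take L = L₀·Dx.
L = (-18 - 54·x + 486·x^2 + 162·x^3)·Dx^2 + (-20 - 36·x + 432·x^2 + 972·x^3 + 324·x^4)·Dx^3 + (-1 + 17·x + 18·x^2 + 162·x^3 + 243·x^4 + 81·x^5)·Dx^4  (order 4).
h: a_k = 0, 0, -9/2, 1/2, 17/4, 3/20, …
ICs: h(0) = 0, h′(0) = 0, h′′(0) = -9, h′′′(0) = 3.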